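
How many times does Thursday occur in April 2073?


April 2073 has 30 days
Anchor: Jan 1, 2073. With p = 2073 - 1 = 2072: (p + p//4 - p//100 + p//400) mod 7 = (2072 + 518 - 20 + 5) mod 7 = 2575 mod 7 = 6 -> Sunday (Mon=0 ... Sun=6)
Days before April (Jan-Mar): 90; April 1 index = (6 + 90) mod 7 = 5 -> Saturday
First Thursday is April 6
Thursdays: 6, 13, 20, 27

4 Thursdays


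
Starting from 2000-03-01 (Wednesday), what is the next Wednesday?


Current: Wednesday
Target: Wednesday
Days ahead: 7

Next Wednesday: 2000-03-08


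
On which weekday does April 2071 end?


April 2071 has 30 days
Anchor: Jan 1, 2071. With p = 2071 - 1 = 2070: (p + p//4 - p//100 + p//400) mod 7 = (2070 + 517 - 20 + 5) mod 7 = 2572 mod 7 = 3 -> Thursday (Mon=0 ... Sun=6)
Days before April (Jan-Mar): 90; April 1 index = (3 + 90) mod 7 = 2 -> Wednesday
Last day offset: 30 - 1 = 29 days
Weekday index = (2 + 29) mod 7 = 3

Thursday, April 30


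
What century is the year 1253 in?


Century = (year - 1) // 100 + 1
= (1253 - 1) // 100 + 1
= 1252 // 100 + 1
= 12 + 1

13th century


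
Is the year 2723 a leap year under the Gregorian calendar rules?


Gregorian leap year rule: divisible by 4, but not by 100, unless also by 400.
2723 is not divisible by 4 -> not a leap year

No


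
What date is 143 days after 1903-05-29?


Start: 1903-05-29, add 143 days
May 1903 has 31 days: 31 - 29 = 2 days to May 31 -> 141 left
June 1903 has 30 days -> 111 left
July 1903 has 31 days -> 80 left
August 1903 has 31 days -> 49 left
September 1903 has 30 days -> 19 left
October 1903: 19 <= 31 -> lands on October 19

Result: 1903-10-19


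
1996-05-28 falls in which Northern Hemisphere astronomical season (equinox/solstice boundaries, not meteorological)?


Date: May 28
Astronomical Spring (approx.; exact equinox/solstice day varies by year): March 20 to June 20
May 28 falls within the Spring window

Spring


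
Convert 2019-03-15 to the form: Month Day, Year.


ISO 2019-03-15 parses as year=2019, month=03, day=15
Month 3 -> March

March 15, 2019


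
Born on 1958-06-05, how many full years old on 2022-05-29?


Birth: 1958-06-05
Reference: 2022-05-29
Year difference: 2022 - 1958 = 64
Birthday not yet reached in 2022, subtract 1

63 years old


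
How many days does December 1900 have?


December 1900

31 days


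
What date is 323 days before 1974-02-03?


Start: 1974-02-03, subtract 323 days
Back 3 days from February 3 reaches January 31, 1974 -> 320 left
January 1974 has 31 days -> back to December 31, 1973 -> 289 left
December 1973 has 31 days -> back to November 30, 1973 -> 258 left
November 1973 has 30 days -> back to October 31, 1973 -> 228 left
October 1973 has 31 days -> back to September 30, 1973 -> 197 left
September 1973 has 30 days -> back to August 31, 1973 -> 167 left
August 1973 has 31 days -> back to July 31, 1973 -> 136 left
July 1973 has 31 days -> back to June 30, 1973 -> 105 left
June 1973 has 30 days -> back to May 31, 1973 -> 75 left
May 1973 has 31 days -> back to April 30, 1973 -> 44 left
April 1973 has 30 days -> back to March 31, 1973 -> 14 left
March 1973: 31 - 14 = 17 -> lands on March 17

Result: 1973-03-17


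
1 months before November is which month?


November is month 11
11 - 1 = 10

October


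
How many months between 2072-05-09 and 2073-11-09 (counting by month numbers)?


From May 2072 to November 2073
1 year * 12 = 12 months, plus 6 months = 18

18 months


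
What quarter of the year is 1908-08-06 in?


Month: August (month 8)
Q1: Jan-Mar, Q2: Apr-Jun, Q3: Jul-Sep, Q4: Oct-Dec

Q3


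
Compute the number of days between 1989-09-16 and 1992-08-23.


From 1989-09-16 to 1992-08-23
1989-09-16: days before September = 31 + 28 + 31 + 30 + 31 + 30 + 31 + 31 = 243 (1989 is not a leap year); day of year = 243 + 16 = 259
1992-08-23: days before August = 31 + 29 + 31 + 30 + 31 + 30 + 31 = 213 (1992 is a leap year); day of year = 213 + 23 = 236
Rest of 1989: 365 - 259 = 106
Full years 1990 (365), 1991 (365): 730
Total = 106 + 730 + 236 = 1072

1072 days


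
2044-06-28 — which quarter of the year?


Month: June (month 6)
Q1: Jan-Mar, Q2: Apr-Jun, Q3: Jul-Sep, Q4: Oct-Dec

Q2


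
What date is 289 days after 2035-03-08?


Start: 2035-03-08, add 289 days
March 2035 has 31 days: 31 - 8 = 23 days to March 31 -> 266 left
April 2035 has 30 days -> 236 left
May 2035 has 31 days -> 205 left
June 2035 has 30 days -> 175 left
July 2035 has 31 days -> 144 left
August 2035 has 31 days -> 113 left
September 2035 has 30 days -> 83 left
October 2035 has 31 days -> 52 left
November 2035 has 30 days -> 22 left
December 2035: 22 <= 31 -> lands on December 22

Result: 2035-12-22


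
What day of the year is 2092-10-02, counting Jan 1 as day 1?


Date: October 2, 2092
Days in months 1 through 9: 274
Plus 2 days in October

Day of year: 276


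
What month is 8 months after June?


June is month 6
6 + 8 = 14; wrap: 14 - 12 = 2

February


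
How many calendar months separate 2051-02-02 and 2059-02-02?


From February 2051 to February 2059
8 years * 12 = 96 months = 96

96 months


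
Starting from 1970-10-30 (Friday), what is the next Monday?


Current: Friday
Target: Monday
Days ahead: 3

Next Monday: 1970-11-02


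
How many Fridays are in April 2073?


April 2073 has 30 days
Anchor: Jan 1, 2073. With p = 2073 - 1 = 2072: (p + p//4 - p//100 + p//400) mod 7 = (2072 + 518 - 20 + 5) mod 7 = 2575 mod 7 = 6 -> Sunday (Mon=0 ... Sun=6)
Days before April (Jan-Mar): 90; April 1 index = (6 + 90) mod 7 = 5 -> Saturday
First Friday is April 7
Fridays: 7, 14, 21, 28

4 Fridays


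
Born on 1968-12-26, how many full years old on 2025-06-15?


Birth: 1968-12-26
Reference: 2025-06-15
Year difference: 2025 - 1968 = 57
Birthday not yet reached in 2025, subtract 1

56 years old


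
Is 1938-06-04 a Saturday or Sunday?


Anchor: Jan 1, 1938. With p = 1938 - 1 = 1937: (p + p//4 - p//100 + p//400) mod 7 = (1937 + 484 - 19 + 4) mod 7 = 2406 mod 7 = 5 -> Saturday (Mon=0 ... Sun=6)
Day of year: 155; offset = 154
Weekday index = (5 + 154) mod 7 = 5 -> Saturday
Weekend days: Saturday, Sunday

Yes


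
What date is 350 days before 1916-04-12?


Start: 1916-04-12, subtract 350 days
Back 12 days from April 12 reaches March 31, 1916 -> 338 left
March 1916 has 31 days -> back to February 29, 1916 -> 307 left
February 1916 has 29 days -> back to January 31, 1916 -> 278 left
January 1916 has 31 days -> back to December 31, 1915 -> 247 left
December 1915 has 31 days -> back to November 30, 1915 -> 216 left
November 1915 has 30 days -> back to October 31, 1915 -> 186 left
October 1915 has 31 days -> back to September 30, 1915 -> 155 left
September 1915 has 30 days -> back to August 31, 1915 -> 125 left
August 1915 has 31 days -> back to July 31, 1915 -> 94 left
July 1915 has 31 days -> back to June 30, 1915 -> 63 left
June 1915 has 30 days -> back to May 31, 1915 -> 33 left
May 1915 has 31 days -> back to April 30, 1915 -> 2 left
April 1915: 30 - 2 = 28 -> lands on April 28

Result: 1915-04-28


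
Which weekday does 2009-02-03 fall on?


Date: February 3, 2009
Anchor: Jan 1, 2009. With p = 2009 - 1 = 2008: (p + p//4 - p//100 + p//400) mod 7 = (2008 + 502 - 20 + 5) mod 7 = 2495 mod 7 = 3 -> Thursday (Mon=0 ... Sun=6)
Days before February (Jan): 31; offset = 31 + 3 - 1 = 33
Weekday index = (3 + 33) mod 7 = 1

Day of the week: Tuesday


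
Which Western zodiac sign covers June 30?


Date: June 30
Conventional tropical zodiac dates: Cancer from June 21 onward; Leo starts July 23
June 30 falls within the Cancer range

Cancer


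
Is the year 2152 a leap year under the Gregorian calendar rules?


Gregorian leap year rule: divisible by 4, but not by 100, unless also by 400.
2152 is divisible by 4 but not 100 -> leap year

Yes


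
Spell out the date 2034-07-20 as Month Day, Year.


ISO 2034-07-20 parses as year=2034, month=07, day=20
Month 7 -> July

July 20, 2034


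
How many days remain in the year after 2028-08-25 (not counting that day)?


Day of year: 238 of 366
Remaining = 366 - 238

128 days


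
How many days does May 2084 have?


May 2084

31 days


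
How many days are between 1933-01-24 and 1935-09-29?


From 1933-01-24 to 1935-09-29
1933-01-24: day of year = 24
1935-09-29: days before September = 31 + 28 + 31 + 30 + 31 + 30 + 31 + 31 = 243 (1935 is not a leap year); day of year = 243 + 29 = 272
Rest of 1933: 365 - 24 = 341
Full years 1934 (365): 365
Total = 341 + 365 + 272 = 978

978 days


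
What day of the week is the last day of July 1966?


July 1966 has 31 days
Anchor: Jan 1, 1966. With p = 1966 - 1 = 1965: (p + p//4 - p//100 + p//400) mod 7 = (1965 + 491 - 19 + 4) mod 7 = 2441 mod 7 = 5 -> Saturday (Mon=0 ... Sun=6)
Days before July (Jan-Jun): 181; July 1 index = (5 + 181) mod 7 = 4 -> Friday
Last day offset: 31 - 1 = 30 days
Weekday index = (4 + 30) mod 7 = 6

Sunday, July 31


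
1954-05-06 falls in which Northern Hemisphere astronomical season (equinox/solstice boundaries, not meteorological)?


Date: May 6
Astronomical Spring (approx.; exact equinox/solstice day varies by year): March 20 to June 20
May 6 falls within the Spring window

Spring


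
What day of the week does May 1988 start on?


Target: May 1, 1988
Anchor: Jan 1, 1988. With p = 1988 - 1 = 1987: (p + p//4 - p//100 + p//400) mod 7 = (1987 + 496 - 19 + 4) mod 7 = 2468 mod 7 = 4 -> Friday (Mon=0 ... Sun=6)
Days before May (Jan-Apr): 121 days
Weekday index = (4 + 121) mod 7 = 6

Sunday


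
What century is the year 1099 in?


Century = (year - 1) // 100 + 1
= (1099 - 1) // 100 + 1
= 1098 // 100 + 1
= 10 + 1

11th century


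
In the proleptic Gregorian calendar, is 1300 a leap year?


Gregorian leap year rule: divisible by 4, but not by 100, unless also by 400.
1300 is divisible by 100 but not 400 -> not a leap year

No


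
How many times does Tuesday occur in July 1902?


July 1902 has 31 days
Anchor: Jan 1, 1902. With p = 1902 - 1 = 1901: (p + p//4 - p//100 + p//400) mod 7 = (1901 + 475 - 19 + 4) mod 7 = 2361 mod 7 = 2 -> Wednesday (Mon=0 ... Sun=6)
Days before July (Jan-Jun): 181; July 1 index = (2 + 181) mod 7 = 1 -> Tuesday
First Tuesday is July 1
Tuesdays: 1, 8, 15, 22, 29

5 Tuesdays


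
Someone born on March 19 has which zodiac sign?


Date: March 19
Conventional tropical zodiac dates: Pisces from February 19 onward; Aries starts March 21
March 19 falls within the Pisces range

Pisces


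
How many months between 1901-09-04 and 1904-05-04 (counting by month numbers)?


From September 1901 to May 1904
3 years * 12 = 36 months, minus 4 months = 32

32 months


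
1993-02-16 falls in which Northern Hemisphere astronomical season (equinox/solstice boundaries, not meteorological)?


Date: February 16
Astronomical Winter (approx.; exact equinox/solstice day varies by year): December 21 to March 19
February 16 falls within the Winter window

Winter


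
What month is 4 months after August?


August is month 8
8 + 4 = 12

December


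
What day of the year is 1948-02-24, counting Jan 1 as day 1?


Date: February 24, 1948
Days in months 1 through 1: 31
Plus 24 days in February

Day of year: 55


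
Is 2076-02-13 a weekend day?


Anchor: Jan 1, 2076. With p = 2076 - 1 = 2075: (p + p//4 - p//100 + p//400) mod 7 = (2075 + 518 - 20 + 5) mod 7 = 2578 mod 7 = 2 -> Wednesday (Mon=0 ... Sun=6)
Day of year: 44; offset = 43
Weekday index = (2 + 43) mod 7 = 3 -> Thursday
Weekend days: Saturday, Sunday

No


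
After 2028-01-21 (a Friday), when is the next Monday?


Current: Friday
Target: Monday
Days ahead: 3

Next Monday: 2028-01-24


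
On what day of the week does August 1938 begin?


Target: August 1, 1938
Anchor: Jan 1, 1938. With p = 1938 - 1 = 1937: (p + p//4 - p//100 + p//400) mod 7 = (1937 + 484 - 19 + 4) mod 7 = 2406 mod 7 = 5 -> Saturday (Mon=0 ... Sun=6)
Days before August (Jan-Jul): 212 days
Weekday index = (5 + 212) mod 7 = 0

Monday


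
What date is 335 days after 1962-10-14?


Start: 1962-10-14, add 335 days
October 1962 has 31 days: 31 - 14 = 17 days to October 31 -> 318 left
November 1962 has 30 days -> 288 left
December 1962 has 31 days -> 257 left
January 1963 has 31 days -> 226 left
February 1963 has 28 days -> 198 left
March 1963 has 31 days -> 167 left
April 1963 has 30 days -> 137 left
May 1963 has 31 days -> 106 left
June 1963 has 30 days -> 76 left
July 1963 has 31 days -> 45 left
August 1963 has 31 days -> 14 left
September 1963: 14 <= 30 -> lands on September 14

Result: 1963-09-14


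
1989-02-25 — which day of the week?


Date: February 25, 1989
Anchor: Jan 1, 1989. With p = 1989 - 1 = 1988: (p + p//4 - p//100 + p//400) mod 7 = (1988 + 497 - 19 + 4) mod 7 = 2470 mod 7 = 6 -> Sunday (Mon=0 ... Sun=6)
Days before February (Jan): 31; offset = 31 + 25 - 1 = 55
Weekday index = (6 + 55) mod 7 = 5

Day of the week: Saturday


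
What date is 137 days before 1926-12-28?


Start: 1926-12-28, subtract 137 days
Back 28 days from December 28 reaches November 30, 1926 -> 109 left
November 1926 has 30 days -> back to October 31, 1926 -> 79 left
October 1926 has 31 days -> back to September 30, 1926 -> 48 left
September 1926 has 30 days -> back to August 31, 1926 -> 18 left
August 1926: 31 - 18 = 13 -> lands on August 13

Result: 1926-08-13


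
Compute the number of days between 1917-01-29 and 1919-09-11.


From 1917-01-29 to 1919-09-11
1917-01-29: day of year = 29
1919-09-11: days before September = 31 + 28 + 31 + 30 + 31 + 30 + 31 + 31 = 243 (1919 is not a leap year); day of year = 243 + 11 = 254
Rest of 1917: 365 - 29 = 336
Full years 1918 (365): 365
Total = 336 + 365 + 254 = 955

955 days


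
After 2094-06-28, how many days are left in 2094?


Day of year: 179 of 365
Remaining = 365 - 179

186 days


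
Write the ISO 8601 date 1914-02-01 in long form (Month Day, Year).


ISO 1914-02-01 parses as year=1914, month=02, day=01
Month 2 -> February

February 1, 1914


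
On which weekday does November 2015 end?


November 2015 has 30 days
Anchor: Jan 1, 2015. With p = 2015 - 1 = 2014: (p + p//4 - p//100 + p//400) mod 7 = (2014 + 503 - 20 + 5) mod 7 = 2502 mod 7 = 3 -> Thursday (Mon=0 ... Sun=6)
Days before November (Jan-Oct): 304; November 1 index = (3 + 304) mod 7 = 6 -> Sunday
Last day offset: 30 - 1 = 29 days
Weekday index = (6 + 29) mod 7 = 0

Monday, November 30


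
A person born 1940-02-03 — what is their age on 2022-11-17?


Birth: 1940-02-03
Reference: 2022-11-17
Year difference: 2022 - 1940 = 82

82 years old


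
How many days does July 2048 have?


July 2048

31 days


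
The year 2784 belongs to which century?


Century = (year - 1) // 100 + 1
= (2784 - 1) // 100 + 1
= 2783 // 100 + 1
= 27 + 1

28th century


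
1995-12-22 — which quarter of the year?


Month: December (month 12)
Q1: Jan-Mar, Q2: Apr-Jun, Q3: Jul-Sep, Q4: Oct-Dec

Q4


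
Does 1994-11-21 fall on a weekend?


Anchor: Jan 1, 1994. With p = 1994 - 1 = 1993: (p + p//4 - p//100 + p//400) mod 7 = (1993 + 498 - 19 + 4) mod 7 = 2476 mod 7 = 5 -> Saturday (Mon=0 ... Sun=6)
Day of year: 325; offset = 324
Weekday index = (5 + 324) mod 7 = 0 -> Monday
Weekend days: Saturday, Sunday

No


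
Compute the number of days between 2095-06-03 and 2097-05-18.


From 2095-06-03 to 2097-05-18
2095-06-03: days before June = 31 + 28 + 31 + 30 + 31 = 151 (2095 is not a leap year); day of year = 151 + 3 = 154
2097-05-18: days before May = 31 + 28 + 31 + 30 = 120 (2097 is not a leap year); day of year = 120 + 18 = 138
Rest of 2095: 365 - 154 = 211
Full years 2096 (366): 366
Total = 211 + 366 + 138 = 715

715 days


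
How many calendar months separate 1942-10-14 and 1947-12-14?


From October 1942 to December 1947
5 years * 12 = 60 months, plus 2 months = 62

62 months


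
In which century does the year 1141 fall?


Century = (year - 1) // 100 + 1
= (1141 - 1) // 100 + 1
= 1140 // 100 + 1
= 11 + 1

12th century


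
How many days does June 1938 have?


June 1938

30 days


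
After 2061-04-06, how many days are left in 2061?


Day of year: 96 of 365
Remaining = 365 - 96

269 days


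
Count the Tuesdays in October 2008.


October 2008 has 31 days
Anchor: Jan 1, 2008. With p = 2008 - 1 = 2007: (p + p//4 - p//100 + p//400) mod 7 = (2007 + 501 - 20 + 5) mod 7 = 2493 mod 7 = 1 -> Tuesday (Mon=0 ... Sun=6)
Days before October (Jan-Sep): 274; October 1 index = (1 + 274) mod 7 = 2 -> Wednesday
First Tuesday is October 7
Tuesdays: 7, 14, 21, 28

4 Tuesdays


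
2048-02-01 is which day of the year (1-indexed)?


Date: February 1, 2048
Days in months 1 through 1: 31
Plus 1 days in February

Day of year: 32


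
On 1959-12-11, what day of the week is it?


Date: December 11, 1959
Anchor: Jan 1, 1959. With p = 1959 - 1 = 1958: (p + p//4 - p//100 + p//400) mod 7 = (1958 + 489 - 19 + 4) mod 7 = 2432 mod 7 = 3 -> Thursday (Mon=0 ... Sun=6)
Days before December (Jan-Nov): 334; offset = 334 + 11 - 1 = 344
Weekday index = (3 + 344) mod 7 = 4

Day of the week: Friday


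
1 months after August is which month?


August is month 8
8 + 1 = 9

September


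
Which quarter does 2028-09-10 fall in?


Month: September (month 9)
Q1: Jan-Mar, Q2: Apr-Jun, Q3: Jul-Sep, Q4: Oct-Dec

Q3


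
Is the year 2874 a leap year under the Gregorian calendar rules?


Gregorian leap year rule: divisible by 4, but not by 100, unless also by 400.
2874 is not divisible by 4 -> not a leap year

No


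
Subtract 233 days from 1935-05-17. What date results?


Start: 1935-05-17, subtract 233 days
Back 17 days from May 17 reaches April 30, 1935 -> 216 left
April 1935 has 30 days -> back to March 31, 1935 -> 186 left
March 1935 has 31 days -> back to February 28, 1935 -> 155 left
February 1935 has 28 days -> back to January 31, 1935 -> 127 left
January 1935 has 31 days -> back to December 31, 1934 -> 96 left
December 1934 has 31 days -> back to November 30, 1934 -> 65 left
November 1934 has 30 days -> back to October 31, 1934 -> 35 left
October 1934 has 31 days -> back to September 30, 1934 -> 4 left
September 1934: 30 - 4 = 26 -> lands on September 26

Result: 1934-09-26


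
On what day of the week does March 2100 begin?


Target: March 1, 2100
Anchor: Jan 1, 2100. With p = 2100 - 1 = 2099: (p + p//4 - p//100 + p//400) mod 7 = (2099 + 524 - 20 + 5) mod 7 = 2608 mod 7 = 4 -> Friday (Mon=0 ... Sun=6)
Days before March (Jan-Feb): 59 days
Weekday index = (4 + 59) mod 7 = 0

Monday


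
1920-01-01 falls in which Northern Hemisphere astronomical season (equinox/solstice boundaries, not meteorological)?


Date: January 1
Astronomical Winter (approx.; exact equinox/solstice day varies by year): December 21 to March 19
January 1 falls within the Winter window

Winter


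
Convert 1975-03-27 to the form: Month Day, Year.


ISO 1975-03-27 parses as year=1975, month=03, day=27
Month 3 -> March

March 27, 1975


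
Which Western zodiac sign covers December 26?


Date: December 26
Conventional tropical zodiac dates: Capricorn from December 22 onward; Aquarius starts January 20
December 26 falls within the Capricorn range

Capricorn


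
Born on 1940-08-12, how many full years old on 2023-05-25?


Birth: 1940-08-12
Reference: 2023-05-25
Year difference: 2023 - 1940 = 83
Birthday not yet reached in 2023, subtract 1

82 years old


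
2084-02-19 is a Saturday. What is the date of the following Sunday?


Current: Saturday
Target: Sunday
Days ahead: 1

Next Sunday: 2084-02-20


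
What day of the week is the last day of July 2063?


July 2063 has 31 days
Anchor: Jan 1, 2063. With p = 2063 - 1 = 2062: (p + p//4 - p//100 + p//400) mod 7 = (2062 + 515 - 20 + 5) mod 7 = 2562 mod 7 = 0 -> Monday (Mon=0 ... Sun=6)
Days before July (Jan-Jun): 181; July 1 index = (0 + 181) mod 7 = 6 -> Sunday
Last day offset: 31 - 1 = 30 days
Weekday index = (6 + 30) mod 7 = 1

Tuesday, July 31


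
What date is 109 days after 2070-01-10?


Start: 2070-01-10, add 109 days
January 2070 has 31 days: 31 - 10 = 21 days to January 31 -> 88 left
February 2070 has 28 days -> 60 left
March 2070 has 31 days -> 29 left
April 2070: 29 <= 30 -> lands on April 29

Result: 2070-04-29


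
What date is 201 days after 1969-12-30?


Start: 1969-12-30, add 201 days
December 1969 has 31 days: 31 - 30 = 1 day to December 31 -> 200 left
January 1970 has 31 days -> 169 left
February 1970 has 28 days -> 141 left
March 1970 has 31 days -> 110 left
April 1970 has 30 days -> 80 left
May 1970 has 31 days -> 49 left
June 1970 has 30 days -> 19 left
July 1970: 19 <= 31 -> lands on July 19

Result: 1970-07-19


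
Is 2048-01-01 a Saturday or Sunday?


Anchor: Jan 1, 2048. With p = 2048 - 1 = 2047: (p + p//4 - p//100 + p//400) mod 7 = (2047 + 511 - 20 + 5) mod 7 = 2543 mod 7 = 2 -> Wednesday (Mon=0 ... Sun=6)
Day of year: 1; offset = 0
Weekday index = (2 + 0) mod 7 = 2 -> Wednesday
Weekend days: Saturday, Sunday

No


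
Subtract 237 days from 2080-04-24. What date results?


Start: 2080-04-24, subtract 237 days
Back 24 days from April 24 reaches March 31, 2080 -> 213 left
March 2080 has 31 days -> back to February 29, 2080 -> 182 left
February 2080 has 29 days -> back to January 31, 2080 -> 153 left
January 2080 has 31 days -> back to December 31, 2079 -> 122 left
December 2079 has 31 days -> back to November 30, 2079 -> 91 left
November 2079 has 30 days -> back to October 31, 2079 -> 61 left
October 2079 has 31 days -> back to September 30, 2079 -> 30 left
September 2079 has 30 days -> back to August 31, 2079 -> 0 left
August 2079: 31 - 0 = 31 -> lands on August 31

Result: 2079-08-31


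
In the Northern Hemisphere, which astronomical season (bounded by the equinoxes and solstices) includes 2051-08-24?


Date: August 24
Astronomical Summer (approx.; exact equinox/solstice day varies by year): June 21 to September 21
August 24 falls within the Summer window

Summer


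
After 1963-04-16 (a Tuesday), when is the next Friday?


Current: Tuesday
Target: Friday
Days ahead: 3

Next Friday: 1963-04-19


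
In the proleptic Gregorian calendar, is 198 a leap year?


Gregorian leap year rule: divisible by 4, but not by 100, unless also by 400.
198 is not divisible by 4 -> not a leap year

No


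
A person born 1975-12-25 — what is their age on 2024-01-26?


Birth: 1975-12-25
Reference: 2024-01-26
Year difference: 2024 - 1975 = 49
Birthday not yet reached in 2024, subtract 1

48 years old


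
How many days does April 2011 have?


April 2011

30 days


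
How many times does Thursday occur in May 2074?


May 2074 has 31 days
Anchor: Jan 1, 2074. With p = 2074 - 1 = 2073: (p + p//4 - p//100 + p//400) mod 7 = (2073 + 518 - 20 + 5) mod 7 = 2576 mod 7 = 0 -> Monday (Mon=0 ... Sun=6)
Days before May (Jan-Apr): 120; May 1 index = (0 + 120) mod 7 = 1 -> Tuesday
First Thursday is May 3
Thursdays: 3, 10, 17, 24, 31

5 Thursdays


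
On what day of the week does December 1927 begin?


Target: December 1, 1927
Anchor: Jan 1, 1927. With p = 1927 - 1 = 1926: (p + p//4 - p//100 + p//400) mod 7 = (1926 + 481 - 19 + 4) mod 7 = 2392 mod 7 = 5 -> Saturday (Mon=0 ... Sun=6)
Days before December (Jan-Nov): 334 days
Weekday index = (5 + 334) mod 7 = 3

Thursday


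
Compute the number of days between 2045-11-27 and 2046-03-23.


From 2045-11-27 to 2046-03-23
2045-11-27: days before November = 31 + 28 + 31 + 30 + 31 + 30 + 31 + 31 + 30 + 31 = 304 (2045 is not a leap year); day of year = 304 + 27 = 331
2046-03-23: days before March = 31 + 28 = 59 (2046 is not a leap year); day of year = 59 + 23 = 82
Rest of 2045: 365 - 331 = 34
Total = 34 + 82 = 116

116 days


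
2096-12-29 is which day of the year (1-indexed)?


Date: December 29, 2096
Days in months 1 through 11: 335
Plus 29 days in December

Day of year: 364


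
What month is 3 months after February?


February is month 2
2 + 3 = 5

May


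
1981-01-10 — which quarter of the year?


Month: January (month 1)
Q1: Jan-Mar, Q2: Apr-Jun, Q3: Jul-Sep, Q4: Oct-Dec

Q1


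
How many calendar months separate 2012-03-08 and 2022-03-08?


From March 2012 to March 2022
10 years * 12 = 120 months = 120

120 months


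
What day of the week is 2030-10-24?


Date: October 24, 2030
Anchor: Jan 1, 2030. With p = 2030 - 1 = 2029: (p + p//4 - p//100 + p//400) mod 7 = (2029 + 507 - 20 + 5) mod 7 = 2521 mod 7 = 1 -> Tuesday (Mon=0 ... Sun=6)
Days before October (Jan-Sep): 273; offset = 273 + 24 - 1 = 296
Weekday index = (1 + 296) mod 7 = 3

Day of the week: Thursday


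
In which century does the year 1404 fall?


Century = (year - 1) // 100 + 1
= (1404 - 1) // 100 + 1
= 1403 // 100 + 1
= 14 + 1

15th century


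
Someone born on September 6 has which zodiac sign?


Date: September 6
Conventional tropical zodiac dates: Virgo from August 23 onward; Libra starts September 23
September 6 falls within the Virgo range

Virgo


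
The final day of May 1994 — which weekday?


May 1994 has 31 days
Anchor: Jan 1, 1994. With p = 1994 - 1 = 1993: (p + p//4 - p//100 + p//400) mod 7 = (1993 + 498 - 19 + 4) mod 7 = 2476 mod 7 = 5 -> Saturday (Mon=0 ... Sun=6)
Days before May (Jan-Apr): 120; May 1 index = (5 + 120) mod 7 = 6 -> Sunday
Last day offset: 31 - 1 = 30 days
Weekday index = (6 + 30) mod 7 = 1

Tuesday, May 31


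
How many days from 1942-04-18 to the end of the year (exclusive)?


Day of year: 108 of 365
Remaining = 365 - 108

257 days


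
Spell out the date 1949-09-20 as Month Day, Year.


ISO 1949-09-20 parses as year=1949, month=09, day=20
Month 9 -> September

September 20, 1949


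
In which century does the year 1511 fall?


Century = (year - 1) // 100 + 1
= (1511 - 1) // 100 + 1
= 1510 // 100 + 1
= 15 + 1

16th century


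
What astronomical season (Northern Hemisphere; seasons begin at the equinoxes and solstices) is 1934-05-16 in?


Date: May 16
Astronomical Spring (approx.; exact equinox/solstice day varies by year): March 20 to June 20
May 16 falls within the Spring window

Spring


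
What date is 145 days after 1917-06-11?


Start: 1917-06-11, add 145 days
June 1917 has 30 days: 30 - 11 = 19 days to June 30 -> 126 left
July 1917 has 31 days -> 95 left
August 1917 has 31 days -> 64 left
September 1917 has 30 days -> 34 left
October 1917 has 31 days -> 3 left
November 1917: 3 <= 30 -> lands on November 3

Result: 1917-11-03


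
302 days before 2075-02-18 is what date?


Start: 2075-02-18, subtract 302 days
Back 18 days from February 18 reaches January 31, 2075 -> 284 left
January 2075 has 31 days -> back to December 31, 2074 -> 253 left
December 2074 has 31 days -> back to November 30, 2074 -> 222 left
November 2074 has 30 days -> back to October 31, 2074 -> 192 left
October 2074 has 31 days -> back to September 30, 2074 -> 161 left
September 2074 has 30 days -> back to August 31, 2074 -> 131 left
August 2074 has 31 days -> back to July 31, 2074 -> 100 left
July 2074 has 31 days -> back to June 30, 2074 -> 69 left
June 2074 has 30 days -> back to May 31, 2074 -> 39 left
May 2074 has 31 days -> back to April 30, 2074 -> 8 left
April 2074: 30 - 8 = 22 -> lands on April 22

Result: 2074-04-22


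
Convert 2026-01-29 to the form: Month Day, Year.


ISO 2026-01-29 parses as year=2026, month=01, day=29
Month 1 -> January

January 29, 2026


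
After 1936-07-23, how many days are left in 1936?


Day of year: 205 of 366
Remaining = 366 - 205

161 days


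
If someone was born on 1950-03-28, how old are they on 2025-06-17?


Birth: 1950-03-28
Reference: 2025-06-17
Year difference: 2025 - 1950 = 75

75 years old


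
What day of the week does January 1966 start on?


Target: January 1, 1966
Anchor: Jan 1, 1966. With p = 1966 - 1 = 1965: (p + p//4 - p//100 + p//400) mod 7 = (1965 + 491 - 19 + 4) mod 7 = 2441 mod 7 = 5 -> Saturday (Mon=0 ... Sun=6)
Offset from anchor: 0 days
Weekday index = (5 + 0) mod 7 = 5

Saturday


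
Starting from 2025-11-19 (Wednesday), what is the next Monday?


Current: Wednesday
Target: Monday
Days ahead: 5

Next Monday: 2025-11-24


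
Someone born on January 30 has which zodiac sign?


Date: January 30
Conventional tropical zodiac dates: Aquarius from January 20 onward; Pisces starts February 19
January 30 falls within the Aquarius range

Aquarius


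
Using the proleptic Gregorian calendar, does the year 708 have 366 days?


Gregorian leap year rule: divisible by 4, but not by 100, unless also by 400.
708 is divisible by 4 but not 100 -> leap year

Yes


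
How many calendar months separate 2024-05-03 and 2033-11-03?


From May 2024 to November 2033
9 years * 12 = 108 months, plus 6 months = 114

114 months


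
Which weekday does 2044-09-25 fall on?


Date: September 25, 2044
Anchor: Jan 1, 2044. With p = 2044 - 1 = 2043: (p + p//4 - p//100 + p//400) mod 7 = (2043 + 510 - 20 + 5) mod 7 = 2538 mod 7 = 4 -> Friday (Mon=0 ... Sun=6)
Days before September (Jan-Aug): 244; offset = 244 + 25 - 1 = 268
Weekday index = (4 + 268) mod 7 = 6

Day of the week: Sunday


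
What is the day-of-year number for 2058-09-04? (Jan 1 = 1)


Date: September 4, 2058
Days in months 1 through 8: 243
Plus 4 days in September

Day of year: 247


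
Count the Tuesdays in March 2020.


March 2020 has 31 days
Anchor: Jan 1, 2020. With p = 2020 - 1 = 2019: (p + p//4 - p//100 + p//400) mod 7 = (2019 + 504 - 20 + 5) mod 7 = 2508 mod 7 = 2 -> Wednesday (Mon=0 ... Sun=6)
Days before March (Jan-Feb): 60; March 1 index = (2 + 60) mod 7 = 6 -> Sunday
First Tuesday is March 3
Tuesdays: 3, 10, 17, 24, 31

5 Tuesdays


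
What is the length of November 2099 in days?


November 2099

30 days


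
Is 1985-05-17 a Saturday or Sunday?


Anchor: Jan 1, 1985. With p = 1985 - 1 = 1984: (p + p//4 - p//100 + p//400) mod 7 = (1984 + 496 - 19 + 4) mod 7 = 2465 mod 7 = 1 -> Tuesday (Mon=0 ... Sun=6)
Day of year: 137; offset = 136
Weekday index = (1 + 136) mod 7 = 4 -> Friday
Weekend days: Saturday, Sunday

No


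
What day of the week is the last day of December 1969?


December 1969 has 31 days
Anchor: Jan 1, 1969. With p = 1969 - 1 = 1968: (p + p//4 - p//100 + p//400) mod 7 = (1968 + 492 - 19 + 4) mod 7 = 2445 mod 7 = 2 -> Wednesday (Mon=0 ... Sun=6)
Days before December (Jan-Nov): 334; December 1 index = (2 + 334) mod 7 = 0 -> Monday
Last day offset: 31 - 1 = 30 days
Weekday index = (0 + 30) mod 7 = 2

Wednesday, December 31


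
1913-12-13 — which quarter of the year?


Month: December (month 12)
Q1: Jan-Mar, Q2: Apr-Jun, Q3: Jul-Sep, Q4: Oct-Dec

Q4


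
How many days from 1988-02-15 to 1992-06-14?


From 1988-02-15 to 1992-06-14
1988-02-15: days before February = 31; day of year = 31 + 15 = 46
1992-06-14: days before June = 31 + 29 + 31 + 30 + 31 = 152 (1992 is a leap year); day of year = 152 + 14 = 166
Rest of 1988: 366 - 46 = 320
Full years 1989 (365), 1990 (365), 1991 (365): 1095
Total = 320 + 1095 + 166 = 1581

1581 days


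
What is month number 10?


Month 10 of 12

October


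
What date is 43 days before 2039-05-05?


Start: 2039-05-05, subtract 43 days
Back 5 days from May 5 reaches April 30, 2039 -> 38 left
April 2039 has 30 days -> back to March 31, 2039 -> 8 left
March 2039: 31 - 8 = 23 -> lands on March 23

Result: 2039-03-23


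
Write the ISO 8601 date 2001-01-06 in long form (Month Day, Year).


ISO 2001-01-06 parses as year=2001, month=01, day=06
Month 1 -> January

January 6, 2001


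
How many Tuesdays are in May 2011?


May 2011 has 31 days
Anchor: Jan 1, 2011. With p = 2011 - 1 = 2010: (p + p//4 - p//100 + p//400) mod 7 = (2010 + 502 - 20 + 5) mod 7 = 2497 mod 7 = 5 -> Saturday (Mon=0 ... Sun=6)
Days before May (Jan-Apr): 120; May 1 index = (5 + 120) mod 7 = 6 -> Sunday
First Tuesday is May 3
Tuesdays: 3, 10, 17, 24, 31

5 Tuesdays


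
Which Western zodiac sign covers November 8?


Date: November 8
Conventional tropical zodiac dates: Scorpio from October 23 onward; Sagittarius starts November 22
November 8 falls within the Scorpio range

Scorpio


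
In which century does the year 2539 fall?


Century = (year - 1) // 100 + 1
= (2539 - 1) // 100 + 1
= 2538 // 100 + 1
= 25 + 1

26th century


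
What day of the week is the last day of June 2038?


June 2038 has 30 days
Anchor: Jan 1, 2038. With p = 2038 - 1 = 2037: (p + p//4 - p//100 + p//400) mod 7 = (2037 + 509 - 20 + 5) mod 7 = 2531 mod 7 = 4 -> Friday (Mon=0 ... Sun=6)
Days before June (Jan-May): 151; June 1 index = (4 + 151) mod 7 = 1 -> Tuesday
Last day offset: 30 - 1 = 29 days
Weekday index = (1 + 29) mod 7 = 2

Wednesday, June 30


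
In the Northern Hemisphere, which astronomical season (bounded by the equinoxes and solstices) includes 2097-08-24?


Date: August 24
Astronomical Summer (approx.; exact equinox/solstice day varies by year): June 21 to September 21
August 24 falls within the Summer window

Summer


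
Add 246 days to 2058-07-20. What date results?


Start: 2058-07-20, add 246 days
July 2058 has 31 days: 31 - 20 = 11 days to July 31 -> 235 left
August 2058 has 31 days -> 204 left
September 2058 has 30 days -> 174 left
October 2058 has 31 days -> 143 left
November 2058 has 30 days -> 113 left
December 2058 has 31 days -> 82 left
January 2059 has 31 days -> 51 left
February 2059 has 28 days -> 23 left
March 2059: 23 <= 31 -> lands on March 23

Result: 2059-03-23


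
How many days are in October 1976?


October 1976

31 days


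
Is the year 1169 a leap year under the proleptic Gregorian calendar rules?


Gregorian leap year rule: divisible by 4, but not by 100, unless also by 400.
1169 is not divisible by 4 -> not a leap year

No


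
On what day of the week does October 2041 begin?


Target: October 1, 2041
Anchor: Jan 1, 2041. With p = 2041 - 1 = 2040: (p + p//4 - p//100 + p//400) mod 7 = (2040 + 510 - 20 + 5) mod 7 = 2535 mod 7 = 1 -> Tuesday (Mon=0 ... Sun=6)
Days before October (Jan-Sep): 273 days
Weekday index = (1 + 273) mod 7 = 1

Tuesday


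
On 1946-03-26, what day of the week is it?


Date: March 26, 1946
Anchor: Jan 1, 1946. With p = 1946 - 1 = 1945: (p + p//4 - p//100 + p//400) mod 7 = (1945 + 486 - 19 + 4) mod 7 = 2416 mod 7 = 1 -> Tuesday (Mon=0 ... Sun=6)
Days before March (Jan-Feb): 59; offset = 59 + 26 - 1 = 84
Weekday index = (1 + 84) mod 7 = 1

Day of the week: Tuesday


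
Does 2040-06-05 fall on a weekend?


Anchor: Jan 1, 2040. With p = 2040 - 1 = 2039: (p + p//4 - p//100 + p//400) mod 7 = (2039 + 509 - 20 + 5) mod 7 = 2533 mod 7 = 6 -> Sunday (Mon=0 ... Sun=6)
Day of year: 157; offset = 156
Weekday index = (6 + 156) mod 7 = 1 -> Tuesday
Weekend days: Saturday, Sunday

No


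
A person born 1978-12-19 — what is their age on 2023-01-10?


Birth: 1978-12-19
Reference: 2023-01-10
Year difference: 2023 - 1978 = 45
Birthday not yet reached in 2023, subtract 1

44 years old


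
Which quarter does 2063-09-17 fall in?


Month: September (month 9)
Q1: Jan-Mar, Q2: Apr-Jun, Q3: Jul-Sep, Q4: Oct-Dec

Q3


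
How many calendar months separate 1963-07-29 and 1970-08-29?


From July 1963 to August 1970
7 years * 12 = 84 months, plus 1 month = 85

85 months


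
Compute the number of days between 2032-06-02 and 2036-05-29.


From 2032-06-02 to 2036-05-29
2032-06-02: days before June = 31 + 29 + 31 + 30 + 31 = 152 (2032 is a leap year); day of year = 152 + 2 = 154
2036-05-29: days before May = 31 + 29 + 31 + 30 = 121 (2036 is a leap year); day of year = 121 + 29 = 150
Rest of 2032: 366 - 154 = 212
Full years 2033 (365), 2034 (365), 2035 (365): 1095
Total = 212 + 1095 + 150 = 1457

1457 days


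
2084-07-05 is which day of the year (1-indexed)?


Date: July 5, 2084
Days in months 1 through 6: 182
Plus 5 days in July

Day of year: 187


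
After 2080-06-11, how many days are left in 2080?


Day of year: 163 of 366
Remaining = 366 - 163

203 days


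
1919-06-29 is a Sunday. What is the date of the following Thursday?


Current: Sunday
Target: Thursday
Days ahead: 4

Next Thursday: 1919-07-03


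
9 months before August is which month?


August is month 8
8 - 9 = -1; wrap: -1 + 12 = 11

November


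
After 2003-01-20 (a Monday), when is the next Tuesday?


Current: Monday
Target: Tuesday
Days ahead: 1

Next Tuesday: 2003-01-21


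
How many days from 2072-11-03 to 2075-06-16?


From 2072-11-03 to 2075-06-16
2072-11-03: days before November = 31 + 29 + 31 + 30 + 31 + 30 + 31 + 31 + 30 + 31 = 305 (2072 is a leap year); day of year = 305 + 3 = 308
2075-06-16: days before June = 31 + 28 + 31 + 30 + 31 = 151 (2075 is not a leap year); day of year = 151 + 16 = 167
Rest of 2072: 366 - 308 = 58
Full years 2073 (365), 2074 (365): 730
Total = 58 + 730 + 167 = 955

955 days


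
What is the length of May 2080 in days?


May 2080

31 days


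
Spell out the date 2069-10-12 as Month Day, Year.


ISO 2069-10-12 parses as year=2069, month=10, day=12
Month 10 -> October

October 12, 2069


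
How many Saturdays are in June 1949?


June 1949 has 30 days
Anchor: Jan 1, 1949. With p = 1949 - 1 = 1948: (p + p//4 - p//100 + p//400) mod 7 = (1948 + 487 - 19 + 4) mod 7 = 2420 mod 7 = 5 -> Saturday (Mon=0 ... Sun=6)
Days before June (Jan-May): 151; June 1 index = (5 + 151) mod 7 = 2 -> Wednesday
First Saturday is June 4
Saturdays: 4, 11, 18, 25

4 Saturdays


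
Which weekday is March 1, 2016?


Target: March 1, 2016
Anchor: Jan 1, 2016. With p = 2016 - 1 = 2015: (p + p//4 - p//100 + p//400) mod 7 = (2015 + 503 - 20 + 5) mod 7 = 2503 mod 7 = 4 -> Friday (Mon=0 ... Sun=6)
Days before March (Jan-Feb): 60 days
Weekday index = (4 + 60) mod 7 = 1

Tuesday


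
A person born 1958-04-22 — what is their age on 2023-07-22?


Birth: 1958-04-22
Reference: 2023-07-22
Year difference: 2023 - 1958 = 65

65 years old


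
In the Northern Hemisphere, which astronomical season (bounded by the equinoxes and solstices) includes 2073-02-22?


Date: February 22
Astronomical Winter (approx.; exact equinox/solstice day varies by year): December 21 to March 19
February 22 falls within the Winter window

Winter


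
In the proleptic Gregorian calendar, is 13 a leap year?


Gregorian leap year rule: divisible by 4, but not by 100, unless also by 400.
13 is not divisible by 4 -> not a leap year

No


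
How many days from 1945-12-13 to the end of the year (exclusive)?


Day of year: 347 of 365
Remaining = 365 - 347

18 days


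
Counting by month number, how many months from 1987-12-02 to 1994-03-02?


From December 1987 to March 1994
7 years * 12 = 84 months, minus 9 months = 75

75 months


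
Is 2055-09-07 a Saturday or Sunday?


Anchor: Jan 1, 2055. With p = 2055 - 1 = 2054: (p + p//4 - p//100 + p//400) mod 7 = (2054 + 513 - 20 + 5) mod 7 = 2552 mod 7 = 4 -> Friday (Mon=0 ... Sun=6)
Day of year: 250; offset = 249
Weekday index = (4 + 249) mod 7 = 1 -> Tuesday
Weekend days: Saturday, Sunday

No


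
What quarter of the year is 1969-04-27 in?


Month: April (month 4)
Q1: Jan-Mar, Q2: Apr-Jun, Q3: Jul-Sep, Q4: Oct-Dec

Q2


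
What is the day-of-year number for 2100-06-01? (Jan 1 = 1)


Date: June 1, 2100
Days in months 1 through 5: 151
Plus 1 days in June

Day of year: 152


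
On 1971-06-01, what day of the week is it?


Date: June 1, 1971
Anchor: Jan 1, 1971. With p = 1971 - 1 = 1970: (p + p//4 - p//100 + p//400) mod 7 = (1970 + 492 - 19 + 4) mod 7 = 2447 mod 7 = 4 -> Friday (Mon=0 ... Sun=6)
Days before June (Jan-May): 151; offset = 151 + 1 - 1 = 151
Weekday index = (4 + 151) mod 7 = 1

Day of the week: Tuesday


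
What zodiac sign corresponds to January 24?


Date: January 24
Conventional tropical zodiac dates: Aquarius from January 20 onward; Pisces starts February 19
January 24 falls within the Aquarius range

Aquarius
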